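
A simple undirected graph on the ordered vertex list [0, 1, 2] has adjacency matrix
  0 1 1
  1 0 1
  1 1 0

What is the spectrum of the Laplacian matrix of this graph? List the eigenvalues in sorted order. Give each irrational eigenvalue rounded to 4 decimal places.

[0, 3, 3]

Reading degrees in the order [0, 1, 2] gives [2, 2, 2]; set D = diag(2, 2, 2) and form L = D - A. The multiplicity of 0 as a Laplacian eigenvalue equals the number of connected components.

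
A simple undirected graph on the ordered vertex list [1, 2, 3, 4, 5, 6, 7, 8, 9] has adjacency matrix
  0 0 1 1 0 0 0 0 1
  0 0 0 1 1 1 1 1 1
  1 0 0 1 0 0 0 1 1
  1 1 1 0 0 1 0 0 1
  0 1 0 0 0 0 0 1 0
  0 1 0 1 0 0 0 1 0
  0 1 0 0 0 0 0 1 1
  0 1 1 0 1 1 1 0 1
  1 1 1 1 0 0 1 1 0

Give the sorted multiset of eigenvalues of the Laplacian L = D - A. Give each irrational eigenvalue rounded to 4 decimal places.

[0, 1.6232, 2.4764, 2.7256, 4.3796, 5.4235, 6.3317, 7.4248, 7.6152]

Reading degrees in the order [1, 2, 3, 4, 5, 6, 7, 8, 9] gives [3, 6, 4, 5, 2, 3, 3, 6, 6]; set D = diag(3, 6, 4, 5, 2, 3, 3, 6, 6) and form L = D - A. The multiplicity of 0 as a Laplacian eigenvalue equals the number of connected components. The largest eigenvalue, 7.6152, is at most the vertex count 9.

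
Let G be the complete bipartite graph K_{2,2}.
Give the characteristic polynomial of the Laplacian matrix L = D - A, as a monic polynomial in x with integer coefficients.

x^4 - 8x^3 + 20x^2 - 16x

The graph has 4 vertices and degree multiset [2, 2, 2, 2]; D is the diagonal matrix of degrees and L = D - A. The eigenvalues of L are [0, 2, 2, 4]; the characteristic polynomial is the product of (x - lambda_i), which multiplies out to x^4 - 8x^3 + 20x^2 - 16x. Since p(0) = det(-L) = 0, x divides p(x). The eigenvalues sum to 8, which equals trace(L) = 2|E|. The largest eigenvalue, 4, is at most the vertex count 4.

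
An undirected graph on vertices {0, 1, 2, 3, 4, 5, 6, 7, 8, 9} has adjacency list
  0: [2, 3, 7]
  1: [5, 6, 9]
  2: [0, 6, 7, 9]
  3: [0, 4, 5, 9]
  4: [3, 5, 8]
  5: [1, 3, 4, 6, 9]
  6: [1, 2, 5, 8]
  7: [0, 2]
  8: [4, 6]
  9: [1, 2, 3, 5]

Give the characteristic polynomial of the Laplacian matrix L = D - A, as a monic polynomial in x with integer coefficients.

Each diagonal entry of L is the vertex degree and each off-diagonal entry is -1 where an edge is present, 0 otherwise; in the order [0, 1, 2, 3, 4, 5, 6, 7, 8, 9] the diagonal is [3, 3, 4, 4, 3, 5, 4, 2, 2, 4]. Computing det(xI - L) by cofactor expansion (or equivalently via sum-over-permutations) gives x^10 - 34x^9 + 499x^8 - 4138x^7 + 21296x^6 - 70242x^5 + 147696x^4 - 189596x^3 + 133608x^2 - 38880x. The coefficient of x^9 equals -trace(L) = -34, matching the sum of degrees. The largest eigenvalue, 6.6430, is at most the vertex count 10. By the matrix-tree theorem the graph has (1/10) * product of the nonzero eigenvalues = 3888 spanning trees.

x^10 - 34x^9 + 499x^8 - 4138x^7 + 21296x^6 - 70242x^5 + 147696x^4 - 189596x^3 + 133608x^2 - 38880x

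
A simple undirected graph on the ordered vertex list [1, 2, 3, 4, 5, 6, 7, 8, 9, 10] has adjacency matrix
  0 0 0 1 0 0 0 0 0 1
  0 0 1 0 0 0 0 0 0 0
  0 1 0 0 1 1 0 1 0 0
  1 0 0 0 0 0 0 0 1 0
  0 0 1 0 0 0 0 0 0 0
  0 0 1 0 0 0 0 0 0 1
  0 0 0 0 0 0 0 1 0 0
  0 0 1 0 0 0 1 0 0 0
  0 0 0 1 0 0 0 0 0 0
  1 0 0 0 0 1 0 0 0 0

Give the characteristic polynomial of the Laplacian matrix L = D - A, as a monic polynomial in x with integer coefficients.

Each diagonal entry of L is the vertex degree and each off-diagonal entry is -1 where an edge is present, 0 otherwise; in the order [1, 2, 3, 4, 5, 6, 7, 8, 9, 10] the diagonal is [2, 1, 4, 2, 1, 2, 1, 2, 1, 2]. Computing det(xI - L) by cofactor expansion (or equivalently via sum-over-permutations) gives x^10 - 18x^9 + 133x^8 - 526x^7 + 1216x^6 - 1684x^5 + 1376x^4 - 626x^3 + 138x^2 - 10x. The coefficient of x^9 equals -trace(L) = -18, matching the sum of degrees. The largest eigenvalue, 5.1744, is at most the vertex count 10.

x^10 - 18x^9 + 133x^8 - 526x^7 + 1216x^6 - 1684x^5 + 1376x^4 - 626x^3 + 138x^2 - 10x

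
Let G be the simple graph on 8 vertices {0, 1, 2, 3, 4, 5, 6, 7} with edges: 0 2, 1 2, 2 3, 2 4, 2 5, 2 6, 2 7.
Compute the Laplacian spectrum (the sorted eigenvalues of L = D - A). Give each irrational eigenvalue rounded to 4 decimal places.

[0, 1, 1, 1, 1, 1, 1, 8]

With the vertex order [0, 1, 2, 3, 4, 5, 6, 7], the degrees are [1, 1, 7, 1, 1, 1, 1, 1], giving D = diag(1, 1, 7, 1, 1, 1, 1, 1) and L = D - A. Since every row of L sums to 0, the all-ones vector is in the kernel and 0 is an eigenvalue. The single zero eigenvalue shows the graph is connected.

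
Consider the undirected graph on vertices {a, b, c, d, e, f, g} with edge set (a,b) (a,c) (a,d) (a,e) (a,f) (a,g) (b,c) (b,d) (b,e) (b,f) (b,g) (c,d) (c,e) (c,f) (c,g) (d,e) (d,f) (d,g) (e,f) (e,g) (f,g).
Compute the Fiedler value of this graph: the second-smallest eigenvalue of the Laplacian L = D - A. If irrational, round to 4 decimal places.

7

With the vertex order [a, b, c, d, e, f, g], the degrees are [6, 6, 6, 6, 6, 6, 6], giving D = diag(6, 6, 6, 6, 6, 6, 6) and L = D - A. The sorted Laplacian eigenvalues are [0, 7, 7, 7, 7, 7, 7]; the algebraic connectivity is the second entry, 7. The eigenvalues sum to 42, which equals trace(L) = 2|E|.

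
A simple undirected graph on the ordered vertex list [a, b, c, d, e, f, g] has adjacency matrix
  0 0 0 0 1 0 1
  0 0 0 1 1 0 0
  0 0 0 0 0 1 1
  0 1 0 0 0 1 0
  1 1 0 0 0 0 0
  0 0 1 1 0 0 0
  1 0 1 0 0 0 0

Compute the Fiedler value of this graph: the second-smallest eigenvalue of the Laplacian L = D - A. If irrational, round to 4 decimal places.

0.7530

Each diagonal entry of L is the vertex degree and each off-diagonal entry is -1 where an edge is present, 0 otherwise; in the order [a, b, c, d, e, f, g] the diagonal is [2, 2, 2, 2, 2, 2, 2]. The sorted Laplacian eigenvalues are [0, 0.7530, 0.7530, 2.4450, 2.4450, 3.8019, 3.8019]; the algebraic connectivity is the second entry, 0.7530. By the matrix-tree theorem the graph has (1/7) * product of the nonzero eigenvalues = 7 spanning trees.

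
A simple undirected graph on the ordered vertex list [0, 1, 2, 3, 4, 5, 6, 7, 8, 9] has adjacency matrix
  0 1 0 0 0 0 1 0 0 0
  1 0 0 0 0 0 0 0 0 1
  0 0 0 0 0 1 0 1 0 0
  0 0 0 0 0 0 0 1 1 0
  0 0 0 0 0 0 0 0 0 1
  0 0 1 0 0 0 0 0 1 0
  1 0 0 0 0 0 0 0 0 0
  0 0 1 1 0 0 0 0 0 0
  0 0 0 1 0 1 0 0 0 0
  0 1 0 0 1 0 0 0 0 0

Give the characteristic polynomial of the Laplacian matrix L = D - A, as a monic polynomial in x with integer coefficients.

x^10 - 18x^9 + 136x^8 - 560x^7 + 1365x^6 - 2000x^5 + 1700x^4 - 750x^3 + 125x^2

Reading degrees in the order [0, 1, 2, 3, 4, 5, 6, 7, 8, 9] gives [2, 2, 2, 2, 1, 2, 1, 2, 2, 2]; set D = diag(2, 2, 2, 2, 1, 2, 1, 2, 2, 2) and form L = D - A. Computing det(xI - L) by cofactor expansion (or equivalently via sum-over-permutations) gives x^10 - 18x^9 + 136x^8 - 560x^7 + 1365x^6 - 2000x^5 + 1700x^4 - 750x^3 + 125x^2. The constant term is 0 because L is singular (the all-ones vector lies in its kernel). The eigenvalues sum to 18, which equals trace(L) = 2|E|. There are 2 zeros in the spectrum, matching the 2 components.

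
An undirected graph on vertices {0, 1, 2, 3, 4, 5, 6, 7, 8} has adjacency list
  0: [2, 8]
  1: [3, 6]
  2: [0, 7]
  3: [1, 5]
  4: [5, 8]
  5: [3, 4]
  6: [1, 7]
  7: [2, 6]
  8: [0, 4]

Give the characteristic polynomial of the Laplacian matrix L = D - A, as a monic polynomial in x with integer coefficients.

With the vertex order [0, 1, 2, 3, 4, 5, 6, 7, 8], the degrees are [2, 2, 2, 2, 2, 2, 2, 2, 2], giving D = diag(2, 2, 2, 2, 2, 2, 2, 2, 2) and L = D - A. L has integer entries, so p(x) = det(xI - L) has integer coefficients. Expanding the determinant yields x^9 - 18x^8 + 135x^7 - 546x^6 + 1287x^5 - 1782x^4 + 1386x^3 - 540x^2 + 81x. Since p(0) = det(-L) = 0, x divides p(x). By the matrix-tree theorem the graph has (1/9) * product of the nonzero eigenvalues = 9 spanning trees.

x^9 - 18x^8 + 135x^7 - 546x^6 + 1287x^5 - 1782x^4 + 1386x^3 - 540x^2 + 81x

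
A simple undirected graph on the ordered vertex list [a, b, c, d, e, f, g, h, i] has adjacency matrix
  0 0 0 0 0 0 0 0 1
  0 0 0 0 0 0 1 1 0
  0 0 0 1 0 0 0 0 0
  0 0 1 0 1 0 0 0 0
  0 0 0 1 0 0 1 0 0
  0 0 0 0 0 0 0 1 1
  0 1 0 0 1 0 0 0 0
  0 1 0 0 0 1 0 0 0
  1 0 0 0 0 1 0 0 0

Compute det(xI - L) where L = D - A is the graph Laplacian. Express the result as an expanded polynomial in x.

With the vertex order [a, b, c, d, e, f, g, h, i], the degrees are [1, 2, 1, 2, 2, 2, 2, 2, 2], giving D = diag(1, 2, 1, 2, 2, 2, 2, 2, 2) and L = D - A. Computing det(xI - L) by cofactor expansion (or equivalently via sum-over-permutations) gives x^9 - 16x^8 + 105x^7 - 364x^6 + 715x^5 - 792x^4 + 462x^3 - 120x^2 + 9x. The constant term is 0 because L is singular (the all-ones vector lies in its kernel). The eigenvalues sum to 16, which equals trace(L) = 2|E|.

x^9 - 16x^8 + 105x^7 - 364x^6 + 715x^5 - 792x^4 + 462x^3 - 120x^2 + 9x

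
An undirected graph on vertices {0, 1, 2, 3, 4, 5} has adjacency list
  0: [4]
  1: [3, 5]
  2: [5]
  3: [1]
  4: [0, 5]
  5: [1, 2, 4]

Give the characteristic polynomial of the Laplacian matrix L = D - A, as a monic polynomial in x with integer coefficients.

With the vertex order [0, 1, 2, 3, 4, 5], the degrees are [1, 2, 1, 1, 2, 3], giving D = diag(1, 2, 1, 1, 2, 3) and L = D - A. L has integer entries, so p(x) = det(xI - L) has integer coefficients. Expanding the determinant yields x^6 - 10x^5 + 35x^4 - 52x^3 + 31x^2 - 6x. Since p(0) = det(-L) = 0, x divides p(x). The largest eigenvalue, 4.3028, is at most the vertex count 6.

x^6 - 10x^5 + 35x^4 - 52x^3 + 31x^2 - 6x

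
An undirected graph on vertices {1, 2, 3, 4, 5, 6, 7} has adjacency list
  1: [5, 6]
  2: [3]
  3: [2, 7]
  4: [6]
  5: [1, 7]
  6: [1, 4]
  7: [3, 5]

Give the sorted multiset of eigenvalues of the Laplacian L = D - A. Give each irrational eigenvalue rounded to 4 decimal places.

Reading degrees in the order [1, 2, 3, 4, 5, 6, 7] gives [2, 1, 2, 1, 2, 2, 2]; set D = diag(2, 1, 2, 1, 2, 2, 2) and form L = D - A. L is symmetric positive semidefinite, so every eigenvalue is real and nonnegative. There is one zero in the spectrum, matching the 1 component.

[0, 0.1981, 0.7530, 1.5550, 2.4450, 3.2470, 3.8019]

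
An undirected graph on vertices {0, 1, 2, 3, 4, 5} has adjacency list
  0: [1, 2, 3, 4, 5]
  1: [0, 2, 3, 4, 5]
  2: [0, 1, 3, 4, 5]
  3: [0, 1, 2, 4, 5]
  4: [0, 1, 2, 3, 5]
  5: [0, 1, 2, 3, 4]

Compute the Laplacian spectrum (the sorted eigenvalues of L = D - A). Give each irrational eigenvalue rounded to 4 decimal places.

With the vertex order [0, 1, 2, 3, 4, 5], the degrees are [5, 5, 5, 5, 5, 5], giving D = diag(5, 5, 5, 5, 5, 5) and L = D - A. L is symmetric positive semidefinite, so every eigenvalue is real and nonnegative. By the matrix-tree theorem the graph has (1/6) * product of the nonzero eigenvalues = 1296 spanning trees.

[0, 6, 6, 6, 6, 6]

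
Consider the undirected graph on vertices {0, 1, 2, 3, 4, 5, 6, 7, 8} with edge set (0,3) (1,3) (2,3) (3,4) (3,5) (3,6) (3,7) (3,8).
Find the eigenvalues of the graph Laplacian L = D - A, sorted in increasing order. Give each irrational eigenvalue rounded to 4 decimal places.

Each diagonal entry of L is the vertex degree and each off-diagonal entry is -1 where an edge is present, 0 otherwise; in the order [0, 1, 2, 3, 4, 5, 6, 7, 8] the diagonal is [1, 1, 1, 8, 1, 1, 1, 1, 1]. The multiplicity of 0 as a Laplacian eigenvalue equals the number of connected components. The eigenvalues sum to 16, which equals trace(L) = 2|E|.

[0, 1, 1, 1, 1, 1, 1, 1, 9]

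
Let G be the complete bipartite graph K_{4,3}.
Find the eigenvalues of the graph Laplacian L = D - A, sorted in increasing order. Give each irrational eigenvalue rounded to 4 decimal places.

[0, 3, 3, 3, 4, 4, 7]

The graph has 7 vertices and degree multiset [4, 4, 4, 3, 3, 3, 3]; D is the diagonal matrix of degrees and L = D - A. The multiplicity of 0 as a Laplacian eigenvalue equals the number of connected components. By the matrix-tree theorem the graph has (1/7) * product of the nonzero eigenvalues = 432 spanning trees. The largest eigenvalue, 7, is at most the vertex count 7.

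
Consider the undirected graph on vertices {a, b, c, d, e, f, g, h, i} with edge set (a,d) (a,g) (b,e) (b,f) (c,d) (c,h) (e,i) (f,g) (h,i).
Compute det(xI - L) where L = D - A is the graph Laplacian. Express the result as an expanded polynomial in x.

x^9 - 18x^8 + 135x^7 - 546x^6 + 1287x^5 - 1782x^4 + 1386x^3 - 540x^2 + 81x

With the vertex order [a, b, c, d, e, f, g, h, i], the degrees are [2, 2, 2, 2, 2, 2, 2, 2, 2], giving D = diag(2, 2, 2, 2, 2, 2, 2, 2, 2) and L = D - A. L has integer entries, so p(x) = det(xI - L) has integer coefficients. Expanding the determinant yields x^9 - 18x^8 + 135x^7 - 546x^6 + 1287x^5 - 1782x^4 + 1386x^3 - 540x^2 + 81x. The coefficient of x^8 equals -trace(L) = -18, matching the sum of degrees. The largest eigenvalue, 3.8794, is at most the vertex count 9.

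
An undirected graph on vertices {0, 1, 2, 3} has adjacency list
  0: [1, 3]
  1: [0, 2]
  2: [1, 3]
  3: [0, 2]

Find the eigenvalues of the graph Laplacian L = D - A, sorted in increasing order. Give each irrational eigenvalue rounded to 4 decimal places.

[0, 2, 2, 4]

Reading degrees in the order [0, 1, 2, 3] gives [2, 2, 2, 2]; set D = diag(2, 2, 2, 2) and form L = D - A. Diagonalising L (or applying a numerical eigensolver to the 4x4 matrix) gives the spectrum above. By the matrix-tree theorem the graph has (1/4) * product of the nonzero eigenvalues = 4 spanning trees. There is one zero in the spectrum, matching the 1 component.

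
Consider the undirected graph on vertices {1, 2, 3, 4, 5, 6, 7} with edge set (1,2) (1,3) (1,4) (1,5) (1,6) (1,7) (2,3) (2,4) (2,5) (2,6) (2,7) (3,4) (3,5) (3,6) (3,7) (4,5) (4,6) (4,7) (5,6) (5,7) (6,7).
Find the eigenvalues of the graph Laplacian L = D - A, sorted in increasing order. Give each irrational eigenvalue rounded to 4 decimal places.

[0, 7, 7, 7, 7, 7, 7]

Reading degrees in the order [1, 2, 3, 4, 5, 6, 7] gives [6, 6, 6, 6, 6, 6, 6]; set D = diag(6, 6, 6, 6, 6, 6, 6) and form L = D - A. The multiplicity of 0 as a Laplacian eigenvalue equals the number of connected components. By the matrix-tree theorem the graph has (1/7) * product of the nonzero eigenvalues = 16807 spanning trees.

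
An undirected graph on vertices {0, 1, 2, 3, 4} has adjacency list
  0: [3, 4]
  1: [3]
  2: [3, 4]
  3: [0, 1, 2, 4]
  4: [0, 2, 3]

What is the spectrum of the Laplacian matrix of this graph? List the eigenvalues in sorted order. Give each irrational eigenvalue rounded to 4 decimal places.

[0, 1, 2, 4, 5]

With the vertex order [0, 1, 2, 3, 4], the degrees are [2, 1, 2, 4, 3], giving D = diag(2, 1, 2, 4, 3) and L = D - A. L is symmetric positive semidefinite, so every eigenvalue is real and nonnegative. The eigenvalues sum to 12, which equals trace(L) = 2|E|. The largest eigenvalue, 5, is at most the vertex count 5.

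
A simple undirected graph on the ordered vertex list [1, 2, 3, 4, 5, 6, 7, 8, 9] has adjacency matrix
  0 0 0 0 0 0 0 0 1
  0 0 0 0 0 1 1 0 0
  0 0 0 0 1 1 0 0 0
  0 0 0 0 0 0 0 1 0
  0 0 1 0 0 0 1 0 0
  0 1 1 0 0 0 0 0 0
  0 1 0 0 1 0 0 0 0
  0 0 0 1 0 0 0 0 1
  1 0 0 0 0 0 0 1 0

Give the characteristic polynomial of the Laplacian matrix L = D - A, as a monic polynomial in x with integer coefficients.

Reading degrees in the order [1, 2, 3, 4, 5, 6, 7, 8, 9] gives [1, 2, 2, 1, 2, 2, 2, 2, 2]; set D = diag(1, 2, 2, 1, 2, 2, 2, 2, 2) and form L = D - A. Computing det(xI - L) by cofactor expansion (or equivalently via sum-over-permutations) gives x^9 - 16x^8 + 105x^7 - 364x^6 + 715x^5 - 790x^4 + 450x^3 - 100x^2. The constant term is 0 because L is singular (the all-ones vector lies in its kernel). The eigenvalues sum to 16, which equals trace(L) = 2|E|. The largest eigenvalue, 3.6180, is at most the vertex count 9.

x^9 - 16x^8 + 105x^7 - 364x^6 + 715x^5 - 790x^4 + 450x^3 - 100x^2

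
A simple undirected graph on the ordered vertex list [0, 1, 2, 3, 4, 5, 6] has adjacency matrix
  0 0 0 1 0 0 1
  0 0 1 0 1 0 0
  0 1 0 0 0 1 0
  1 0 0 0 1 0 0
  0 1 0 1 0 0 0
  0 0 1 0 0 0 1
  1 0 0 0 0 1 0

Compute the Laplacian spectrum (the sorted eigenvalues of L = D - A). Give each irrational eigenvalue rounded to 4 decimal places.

[0, 0.7530, 0.7530, 2.4450, 2.4450, 3.8019, 3.8019]

With the vertex order [0, 1, 2, 3, 4, 5, 6], the degrees are [2, 2, 2, 2, 2, 2, 2], giving D = diag(2, 2, 2, 2, 2, 2, 2) and L = D - A. The multiplicity of 0 as a Laplacian eigenvalue equals the number of connected components. The single zero eigenvalue shows the graph is connected.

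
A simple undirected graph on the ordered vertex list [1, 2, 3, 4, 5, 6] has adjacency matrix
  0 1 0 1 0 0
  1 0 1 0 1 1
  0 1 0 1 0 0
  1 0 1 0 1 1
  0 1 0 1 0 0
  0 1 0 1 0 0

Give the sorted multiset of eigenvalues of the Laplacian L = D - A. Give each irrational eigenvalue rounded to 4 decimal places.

[0, 2, 2, 2, 4, 6]

Reading degrees in the order [1, 2, 3, 4, 5, 6] gives [2, 4, 2, 4, 2, 2]; set D = diag(2, 4, 2, 4, 2, 2) and form L = D - A. Since every row of L sums to 0, the all-ones vector is in the kernel and 0 is an eigenvalue. The single zero eigenvalue shows the graph is connected.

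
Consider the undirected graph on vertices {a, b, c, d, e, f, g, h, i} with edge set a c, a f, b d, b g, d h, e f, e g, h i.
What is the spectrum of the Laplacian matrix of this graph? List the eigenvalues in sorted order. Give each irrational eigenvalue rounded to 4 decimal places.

[0, 0.1206, 0.4679, 1, 1.6527, 2.3473, 3, 3.5321, 3.8794]

With the vertex order [a, b, c, d, e, f, g, h, i], the degrees are [2, 2, 1, 2, 2, 2, 2, 2, 1], giving D = diag(2, 2, 1, 2, 2, 2, 2, 2, 1) and L = D - A. L is symmetric positive semidefinite, so every eigenvalue is real and nonnegative. The single zero eigenvalue shows the graph is connected. There is one zero in the spectrum, matching the 1 component.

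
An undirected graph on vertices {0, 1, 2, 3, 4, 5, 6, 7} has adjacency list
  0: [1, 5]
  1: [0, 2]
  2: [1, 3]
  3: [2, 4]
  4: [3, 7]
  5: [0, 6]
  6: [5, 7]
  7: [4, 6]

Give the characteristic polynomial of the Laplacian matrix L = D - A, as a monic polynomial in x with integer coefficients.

With the vertex order [0, 1, 2, 3, 4, 5, 6, 7], the degrees are [2, 2, 2, 2, 2, 2, 2, 2], giving D = diag(2, 2, 2, 2, 2, 2, 2, 2) and L = D - A. L has integer entries, so p(x) = det(xI - L) has integer coefficients. Expanding the determinant yields x^8 - 16x^7 + 104x^6 - 352x^5 + 660x^4 - 672x^3 + 336x^2 - 64x. Since p(0) = det(-L) = 0, x divides p(x). The eigenvalues sum to 16, which equals trace(L) = 2|E|.

x^8 - 16x^7 + 104x^6 - 352x^5 + 660x^4 - 672x^3 + 336x^2 - 64x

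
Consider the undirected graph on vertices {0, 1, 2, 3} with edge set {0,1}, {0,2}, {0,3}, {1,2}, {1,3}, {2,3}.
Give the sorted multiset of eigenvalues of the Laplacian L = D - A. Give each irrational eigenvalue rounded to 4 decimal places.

[0, 4, 4, 4]

With the vertex order [0, 1, 2, 3], the degrees are [3, 3, 3, 3], giving D = diag(3, 3, 3, 3) and L = D - A. Since every row of L sums to 0, the all-ones vector is in the kernel and 0 is an eigenvalue. There is one zero in the spectrum, matching the 1 component. The eigenvalues sum to 12, which equals trace(L) = 2|E|.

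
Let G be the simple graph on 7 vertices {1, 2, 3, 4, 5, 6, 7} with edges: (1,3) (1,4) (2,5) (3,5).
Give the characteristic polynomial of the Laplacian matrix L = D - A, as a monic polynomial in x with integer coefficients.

With the vertex order [1, 2, 3, 4, 5, 6, 7], the degrees are [2, 1, 2, 1, 2, 0, 0], giving D = diag(2, 1, 2, 1, 2, 0, 0) and L = D - A. L has integer entries, so p(x) = det(xI - L) has integer coefficients. Expanding the determinant yields x^7 - 8x^6 + 21x^5 - 20x^4 + 5x^3. Since p(0) = det(-L) = 0, x divides p(x). The eigenvalues sum to 8, which equals trace(L) = 2|E|. There are 3 zeros in the spectrum, matching the 3 components.

x^7 - 8x^6 + 21x^5 - 20x^4 + 5x^3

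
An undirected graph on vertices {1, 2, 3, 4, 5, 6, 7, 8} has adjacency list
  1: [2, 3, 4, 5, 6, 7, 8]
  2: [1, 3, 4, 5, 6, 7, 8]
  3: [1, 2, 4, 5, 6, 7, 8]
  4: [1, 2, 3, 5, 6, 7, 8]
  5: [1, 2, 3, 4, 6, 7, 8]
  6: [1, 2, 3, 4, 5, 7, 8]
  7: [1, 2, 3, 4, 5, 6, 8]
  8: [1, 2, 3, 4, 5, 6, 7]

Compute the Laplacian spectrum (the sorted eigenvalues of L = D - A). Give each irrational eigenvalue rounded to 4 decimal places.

Each diagonal entry of L is the vertex degree and each off-diagonal entry is -1 where an edge is present, 0 otherwise; in the order [1, 2, 3, 4, 5, 6, 7, 8] the diagonal is [7, 7, 7, 7, 7, 7, 7, 7]. L is symmetric positive semidefinite, so every eigenvalue is real and nonnegative. The largest eigenvalue, 8, is at most the vertex count 8. There is one zero in the spectrum, matching the 1 component.

[0, 8, 8, 8, 8, 8, 8, 8]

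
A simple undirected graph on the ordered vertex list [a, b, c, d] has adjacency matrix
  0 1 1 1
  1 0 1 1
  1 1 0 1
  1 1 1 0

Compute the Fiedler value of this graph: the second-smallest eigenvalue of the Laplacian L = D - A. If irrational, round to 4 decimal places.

4

Reading degrees in the order [a, b, c, d] gives [3, 3, 3, 3]; set D = diag(3, 3, 3, 3) and form L = D - A. The smallest Laplacian eigenvalue is always 0. The next one, lambda_2 = 4, measures how hard the graph is to disconnect: larger values mean better connectivity. By the matrix-tree theorem the graph has (1/4) * product of the nonzero eigenvalues = 16 spanning trees.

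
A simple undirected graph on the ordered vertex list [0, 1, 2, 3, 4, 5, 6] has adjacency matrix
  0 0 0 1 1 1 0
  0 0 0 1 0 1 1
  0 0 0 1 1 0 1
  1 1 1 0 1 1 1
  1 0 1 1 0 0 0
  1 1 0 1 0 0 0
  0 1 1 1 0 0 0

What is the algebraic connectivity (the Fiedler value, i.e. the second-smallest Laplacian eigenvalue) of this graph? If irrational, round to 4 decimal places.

With the vertex order [0, 1, 2, 3, 4, 5, 6], the degrees are [3, 3, 3, 6, 3, 3, 3], giving D = diag(3, 3, 3, 6, 3, 3, 3) and L = D - A. Computing the eigenvalues of L and sorting gives [0, 2, 2, 4, 4, 5, 7]. The Fiedler value lambda_2 = 2 is strictly positive, so the graph is connected. The largest eigenvalue, 7, is at most the vertex count 7.

2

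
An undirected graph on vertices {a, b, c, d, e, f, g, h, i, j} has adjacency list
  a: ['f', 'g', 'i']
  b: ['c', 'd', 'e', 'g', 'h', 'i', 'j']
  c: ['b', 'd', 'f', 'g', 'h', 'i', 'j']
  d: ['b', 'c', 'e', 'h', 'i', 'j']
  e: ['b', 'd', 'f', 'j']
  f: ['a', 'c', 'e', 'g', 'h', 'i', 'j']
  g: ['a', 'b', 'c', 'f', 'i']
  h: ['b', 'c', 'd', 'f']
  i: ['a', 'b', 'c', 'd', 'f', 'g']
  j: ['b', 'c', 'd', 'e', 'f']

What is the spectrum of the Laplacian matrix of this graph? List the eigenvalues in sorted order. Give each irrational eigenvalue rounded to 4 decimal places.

Reading degrees in the order [a, b, c, d, e, f, g, h, i, j] gives [3, 7, 7, 6, 4, 7, 5, 4, 6, 5]; set D = diag(3, 7, 7, 6, 4, 7, 5, 4, 6, 5) and form L = D - A. L is symmetric positive semidefinite, so every eigenvalue is real and nonnegative. The largest eigenvalue, 9.1593, is at most the vertex count 10. There is one zero in the spectrum, matching the 1 component.

[0, 2.2935, 3.6500, 4.6756, 5.4683, 5.9101, 6.9043, 7.7059, 8.2330, 9.1593]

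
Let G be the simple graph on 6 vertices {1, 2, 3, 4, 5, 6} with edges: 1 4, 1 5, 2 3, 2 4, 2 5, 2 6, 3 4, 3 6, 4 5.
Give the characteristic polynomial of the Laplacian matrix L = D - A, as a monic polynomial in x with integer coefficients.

With the vertex order [1, 2, 3, 4, 5, 6], the degrees are [2, 4, 3, 4, 3, 2], giving D = diag(2, 4, 3, 4, 3, 2) and L = D - A. L has integer entries, so p(x) = det(xI - L) has integer coefficients. Expanding the determinant yields x^6 - 18x^5 + 124x^4 - 404x^3 + 611x^2 - 330x. The coefficient of x^5 equals -trace(L) = -18, matching the sum of degrees. There is one zero in the spectrum, matching the 1 component.

x^6 - 18x^5 + 124x^4 - 404x^3 + 611x^2 - 330x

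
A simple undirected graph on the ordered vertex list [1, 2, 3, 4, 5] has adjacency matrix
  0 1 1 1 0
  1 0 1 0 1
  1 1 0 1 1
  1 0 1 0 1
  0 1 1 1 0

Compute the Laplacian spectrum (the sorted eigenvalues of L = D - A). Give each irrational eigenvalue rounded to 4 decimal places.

With the vertex order [1, 2, 3, 4, 5], the degrees are [3, 3, 4, 3, 3], giving D = diag(3, 3, 4, 3, 3) and L = D - A. Since every row of L sums to 0, the all-ones vector is in the kernel and 0 is an eigenvalue. The eigenvalues sum to 16, which equals trace(L) = 2|E|. There is one zero in the spectrum, matching the 1 component.

[0, 3, 3, 5, 5]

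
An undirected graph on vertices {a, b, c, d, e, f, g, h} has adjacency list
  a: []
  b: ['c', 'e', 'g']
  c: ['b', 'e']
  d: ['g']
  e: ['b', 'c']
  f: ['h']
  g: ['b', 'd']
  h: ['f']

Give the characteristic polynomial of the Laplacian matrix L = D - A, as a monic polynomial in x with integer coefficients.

x^8 - 12x^7 + 54x^6 - 112x^5 + 103x^4 - 30x^3

Each diagonal entry of L is the vertex degree and each off-diagonal entry is -1 where an edge is present, 0 otherwise; in the order [a, b, c, d, e, f, g, h] the diagonal is [0, 3, 2, 1, 2, 1, 2, 1]. L has integer entries, so p(x) = det(xI - L) has integer coefficients. Expanding the determinant yields x^8 - 12x^7 + 54x^6 - 112x^5 + 103x^4 - 30x^3. Since p(0) = det(-L) = 0, x divides p(x). The largest eigenvalue, 4.1701, is at most the vertex count 8.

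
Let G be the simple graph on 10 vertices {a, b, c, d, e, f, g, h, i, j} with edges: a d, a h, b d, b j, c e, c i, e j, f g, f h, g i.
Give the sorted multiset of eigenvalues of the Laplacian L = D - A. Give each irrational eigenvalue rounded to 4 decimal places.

Each diagonal entry of L is the vertex degree and each off-diagonal entry is -1 where an edge is present, 0 otherwise; in the order [a, b, c, d, e, f, g, h, i, j] the diagonal is [2, 2, 2, 2, 2, 2, 2, 2, 2, 2]. Diagonalising L (or applying a numerical eigensolver to the 10x10 matrix) gives the spectrum above. The eigenvalues sum to 20, which equals trace(L) = 2|E|.

[0, 0.3820, 0.3820, 1.3820, 1.3820, 2.6180, 2.6180, 3.6180, 3.6180, 4]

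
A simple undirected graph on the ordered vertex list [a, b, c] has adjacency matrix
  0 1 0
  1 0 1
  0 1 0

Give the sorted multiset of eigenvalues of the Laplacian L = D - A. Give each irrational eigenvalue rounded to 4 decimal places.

[0, 1, 3]

With the vertex order [a, b, c], the degrees are [1, 2, 1], giving D = diag(1, 2, 1) and L = D - A. Diagonalising L (or applying a numerical eigensolver to the 3x3 matrix) gives the spectrum above. By the matrix-tree theorem the graph has (1/3) * product of the nonzero eigenvalues = 1 spanning tree. The largest eigenvalue, 3, is at most the vertex count 3.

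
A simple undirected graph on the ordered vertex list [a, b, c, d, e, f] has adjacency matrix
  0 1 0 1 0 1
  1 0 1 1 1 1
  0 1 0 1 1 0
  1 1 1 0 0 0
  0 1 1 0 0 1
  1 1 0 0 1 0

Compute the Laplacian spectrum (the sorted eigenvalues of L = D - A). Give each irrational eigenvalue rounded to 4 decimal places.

[0, 2.3820, 2.3820, 4.6180, 4.6180, 6]

Each diagonal entry of L is the vertex degree and each off-diagonal entry is -1 where an edge is present, 0 otherwise; in the order [a, b, c, d, e, f] the diagonal is [3, 5, 3, 3, 3, 3]. L is symmetric positive semidefinite, so every eigenvalue is real and nonnegative. The single zero eigenvalue shows the graph is connected. The largest eigenvalue, 6, is at most the vertex count 6.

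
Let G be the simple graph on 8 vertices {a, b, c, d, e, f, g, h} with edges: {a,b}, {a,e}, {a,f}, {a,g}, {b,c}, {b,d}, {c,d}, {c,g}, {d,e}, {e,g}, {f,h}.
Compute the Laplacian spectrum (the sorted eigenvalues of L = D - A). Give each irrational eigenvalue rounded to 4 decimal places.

[0, 0.4113, 2, 2.4537, 3, 3.5463, 5, 5.5887]

With the vertex order [a, b, c, d, e, f, g, h], the degrees are [4, 3, 3, 3, 3, 2, 3, 1], giving D = diag(4, 3, 3, 3, 3, 2, 3, 1) and L = D - A. Diagonalising L (or applying a numerical eigensolver to the 8x8 matrix) gives the spectrum above. There is one zero in the spectrum, matching the 1 component. The eigenvalues sum to 22, which equals trace(L) = 2|E|.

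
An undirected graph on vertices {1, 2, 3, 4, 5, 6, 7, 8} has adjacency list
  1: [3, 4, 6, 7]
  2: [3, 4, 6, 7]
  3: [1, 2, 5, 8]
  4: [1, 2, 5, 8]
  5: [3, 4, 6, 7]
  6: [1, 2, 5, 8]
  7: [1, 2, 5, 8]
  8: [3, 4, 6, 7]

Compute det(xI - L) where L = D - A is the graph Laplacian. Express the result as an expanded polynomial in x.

x^8 - 32x^7 + 432x^6 - 3200x^5 + 14080x^4 - 36864x^3 + 53248x^2 - 32768x

With the vertex order [1, 2, 3, 4, 5, 6, 7, 8], the degrees are [4, 4, 4, 4, 4, 4, 4, 4], giving D = diag(4, 4, 4, 4, 4, 4, 4, 4) and L = D - A. The eigenvalues of L are [0, 4, 4, 4, 4, 4, 4, 8]; the characteristic polynomial is the product of (x - lambda_i), which multiplies out to x^8 - 32x^7 + 432x^6 - 3200x^5 + 14080x^4 - 36864x^3 + 53248x^2 - 32768x. The constant term is 0 because L is singular (the all-ones vector lies in its kernel). The largest eigenvalue, 8, is at most the vertex count 8.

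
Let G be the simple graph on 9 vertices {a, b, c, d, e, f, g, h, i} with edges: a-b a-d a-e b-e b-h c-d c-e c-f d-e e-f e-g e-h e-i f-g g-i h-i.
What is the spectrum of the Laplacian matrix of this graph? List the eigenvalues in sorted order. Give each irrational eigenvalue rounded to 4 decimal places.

With the vertex order [a, b, c, d, e, f, g, h, i], the degrees are [3, 3, 3, 3, 8, 3, 3, 3, 3], giving D = diag(3, 3, 3, 3, 8, 3, 3, 3, 3) and L = D - A. The multiplicity of 0 as a Laplacian eigenvalue equals the number of connected components.

[0, 1.5858, 1.5858, 3, 3, 4.4142, 4.4142, 5, 9]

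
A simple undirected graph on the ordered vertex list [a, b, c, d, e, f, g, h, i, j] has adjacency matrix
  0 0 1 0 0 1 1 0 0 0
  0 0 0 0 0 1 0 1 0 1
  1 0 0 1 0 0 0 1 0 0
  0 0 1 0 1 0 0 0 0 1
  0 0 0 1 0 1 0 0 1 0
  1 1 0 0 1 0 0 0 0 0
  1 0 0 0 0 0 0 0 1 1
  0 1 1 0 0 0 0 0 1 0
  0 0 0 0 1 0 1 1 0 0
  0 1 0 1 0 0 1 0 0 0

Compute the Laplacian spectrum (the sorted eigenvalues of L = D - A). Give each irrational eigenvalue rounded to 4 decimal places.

Reading degrees in the order [a, b, c, d, e, f, g, h, i, j] gives [3, 3, 3, 3, 3, 3, 3, 3, 3, 3]; set D = diag(3, 3, 3, 3, 3, 3, 3, 3, 3, 3) and form L = D - A. Diagonalising L (or applying a numerical eigensolver to the 10x10 matrix) gives the spectrum above. The largest eigenvalue, 5, is at most the vertex count 10. There is one zero in the spectrum, matching the 1 component.

[0, 2, 2, 2, 2, 2, 5, 5, 5, 5]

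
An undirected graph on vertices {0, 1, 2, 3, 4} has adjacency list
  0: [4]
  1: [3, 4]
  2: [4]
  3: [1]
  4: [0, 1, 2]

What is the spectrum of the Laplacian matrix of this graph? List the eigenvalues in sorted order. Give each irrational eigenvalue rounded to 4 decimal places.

[0, 0.5188, 1, 2.3111, 4.1701]

With the vertex order [0, 1, 2, 3, 4], the degrees are [1, 2, 1, 1, 3], giving D = diag(1, 2, 1, 1, 3) and L = D - A. L is symmetric positive semidefinite, so every eigenvalue is real and nonnegative. The eigenvalues sum to 8, which equals trace(L) = 2|E|. The largest eigenvalue, 4.1701, is at most the vertex count 5.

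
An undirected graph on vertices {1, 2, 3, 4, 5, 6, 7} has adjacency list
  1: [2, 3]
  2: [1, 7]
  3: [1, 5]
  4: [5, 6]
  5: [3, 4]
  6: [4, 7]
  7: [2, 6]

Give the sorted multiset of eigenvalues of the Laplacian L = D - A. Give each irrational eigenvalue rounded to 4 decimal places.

[0, 0.7530, 0.7530, 2.4450, 2.4450, 3.8019, 3.8019]

With the vertex order [1, 2, 3, 4, 5, 6, 7], the degrees are [2, 2, 2, 2, 2, 2, 2], giving D = diag(2, 2, 2, 2, 2, 2, 2) and L = D - A. L is symmetric positive semidefinite, so every eigenvalue is real and nonnegative.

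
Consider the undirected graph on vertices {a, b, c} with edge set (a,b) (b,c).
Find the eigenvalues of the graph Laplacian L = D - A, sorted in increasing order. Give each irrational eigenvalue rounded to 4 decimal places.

Each diagonal entry of L is the vertex degree and each off-diagonal entry is -1 where an edge is present, 0 otherwise; in the order [a, b, c] the diagonal is [1, 2, 1]. Diagonalising L (or applying a numerical eigensolver to the 3x3 matrix) gives the spectrum above. By the matrix-tree theorem the graph has (1/3) * product of the nonzero eigenvalues = 1 spanning tree. The eigenvalues sum to 4, which equals trace(L) = 2|E|.

[0, 1, 3]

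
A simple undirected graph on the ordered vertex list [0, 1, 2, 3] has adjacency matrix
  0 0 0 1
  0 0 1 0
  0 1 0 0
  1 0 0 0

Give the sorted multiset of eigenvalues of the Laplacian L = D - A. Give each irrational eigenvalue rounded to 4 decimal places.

Reading degrees in the order [0, 1, 2, 3] gives [1, 1, 1, 1]; set D = diag(1, 1, 1, 1) and form L = D - A. Diagonalising L (or applying a numerical eigensolver to the 4x4 matrix) gives the spectrum above. The 2 zero eigenvalues correspond to the 2 connected components. There are 2 zeros in the spectrum, matching the 2 components.

[0, 0, 2, 2]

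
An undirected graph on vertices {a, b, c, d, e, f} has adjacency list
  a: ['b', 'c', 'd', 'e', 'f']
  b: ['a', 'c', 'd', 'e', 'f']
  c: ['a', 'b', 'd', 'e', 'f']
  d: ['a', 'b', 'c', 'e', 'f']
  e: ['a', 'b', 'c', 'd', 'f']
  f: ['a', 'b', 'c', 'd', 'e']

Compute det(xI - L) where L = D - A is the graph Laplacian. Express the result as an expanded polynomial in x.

x^6 - 30x^5 + 360x^4 - 2160x^3 + 6480x^2 - 7776x

Each diagonal entry of L is the vertex degree and each off-diagonal entry is -1 where an edge is present, 0 otherwise; in the order [a, b, c, d, e, f] the diagonal is [5, 5, 5, 5, 5, 5]. The eigenvalues of L are [0, 6, 6, 6, 6, 6]; the characteristic polynomial is the product of (x - lambda_i), which multiplies out to x^6 - 30x^5 + 360x^4 - 2160x^3 + 6480x^2 - 7776x. The constant term is 0 because L is singular (the all-ones vector lies in its kernel). There is one zero in the spectrum, matching the 1 component.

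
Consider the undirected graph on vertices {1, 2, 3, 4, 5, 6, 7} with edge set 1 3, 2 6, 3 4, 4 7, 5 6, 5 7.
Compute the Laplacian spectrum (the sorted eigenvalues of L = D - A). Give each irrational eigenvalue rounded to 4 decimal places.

Reading degrees in the order [1, 2, 3, 4, 5, 6, 7] gives [1, 1, 2, 2, 2, 2, 2]; set D = diag(1, 1, 2, 2, 2, 2, 2) and form L = D - A. L is symmetric positive semidefinite, so every eigenvalue is real and nonnegative. There is one zero in the spectrum, matching the 1 component.

[0, 0.1981, 0.7530, 1.5550, 2.4450, 3.2470, 3.8019]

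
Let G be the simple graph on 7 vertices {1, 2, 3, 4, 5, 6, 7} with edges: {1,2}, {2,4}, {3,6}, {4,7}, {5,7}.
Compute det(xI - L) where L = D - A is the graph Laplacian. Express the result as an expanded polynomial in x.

With the vertex order [1, 2, 3, 4, 5, 6, 7], the degrees are [1, 2, 1, 2, 1, 1, 2], giving D = diag(1, 2, 1, 2, 1, 1, 2) and L = D - A. Computing det(xI - L) by cofactor expansion (or equivalently via sum-over-permutations) gives x^7 - 10x^6 + 37x^5 - 62x^4 + 45x^3 - 10x^2. The coefficient of x^6 equals -trace(L) = -10, matching the sum of degrees. The eigenvalues sum to 10, which equals trace(L) = 2|E|. There are 2 zeros in the spectrum, matching the 2 components.

x^7 - 10x^6 + 37x^5 - 62x^4 + 45x^3 - 10x^2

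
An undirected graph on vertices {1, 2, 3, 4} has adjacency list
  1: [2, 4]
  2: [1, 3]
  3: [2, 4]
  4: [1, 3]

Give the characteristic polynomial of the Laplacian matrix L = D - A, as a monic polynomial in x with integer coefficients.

Reading degrees in the order [1, 2, 3, 4] gives [2, 2, 2, 2]; set D = diag(2, 2, 2, 2) and form L = D - A. The eigenvalues of L are [0, 2, 2, 4]; the characteristic polynomial is the product of (x - lambda_i), which multiplies out to x^4 - 8x^3 + 20x^2 - 16x. Since p(0) = det(-L) = 0, x divides p(x).

x^4 - 8x^3 + 20x^2 - 16x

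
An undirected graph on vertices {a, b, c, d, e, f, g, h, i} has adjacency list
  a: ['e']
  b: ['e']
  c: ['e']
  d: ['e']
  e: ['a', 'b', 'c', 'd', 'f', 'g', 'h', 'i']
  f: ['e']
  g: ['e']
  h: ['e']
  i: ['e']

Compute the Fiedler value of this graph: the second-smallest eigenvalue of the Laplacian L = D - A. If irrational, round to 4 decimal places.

With the vertex order [a, b, c, d, e, f, g, h, i], the degrees are [1, 1, 1, 1, 8, 1, 1, 1, 1], giving D = diag(1, 1, 1, 1, 8, 1, 1, 1, 1) and L = D - A. The sorted Laplacian eigenvalues are [0, 1, 1, 1, 1, 1, 1, 1, 9]; the algebraic connectivity is the second entry, 1. By the matrix-tree theorem the graph has (1/9) * product of the nonzero eigenvalues = 1 spanning tree.

1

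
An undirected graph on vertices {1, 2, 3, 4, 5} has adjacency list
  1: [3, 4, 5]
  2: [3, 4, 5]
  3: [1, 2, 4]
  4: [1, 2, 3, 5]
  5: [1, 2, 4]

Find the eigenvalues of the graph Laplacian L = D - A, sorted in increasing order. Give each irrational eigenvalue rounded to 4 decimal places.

[0, 3, 3, 5, 5]

Reading degrees in the order [1, 2, 3, 4, 5] gives [3, 3, 3, 4, 3]; set D = diag(3, 3, 3, 4, 3) and form L = D - A. The multiplicity of 0 as a Laplacian eigenvalue equals the number of connected components. By the matrix-tree theorem the graph has (1/5) * product of the nonzero eigenvalues = 45 spanning trees. The eigenvalues sum to 16, which equals trace(L) = 2|E|.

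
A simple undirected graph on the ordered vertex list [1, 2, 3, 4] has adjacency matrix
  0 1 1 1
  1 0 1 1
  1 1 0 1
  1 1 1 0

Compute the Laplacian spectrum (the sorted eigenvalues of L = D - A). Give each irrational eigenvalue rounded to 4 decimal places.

Reading degrees in the order [1, 2, 3, 4] gives [3, 3, 3, 3]; set D = diag(3, 3, 3, 3) and form L = D - A. L is symmetric positive semidefinite, so every eigenvalue is real and nonnegative. The eigenvalues sum to 12, which equals trace(L) = 2|E|.

[0, 4, 4, 4]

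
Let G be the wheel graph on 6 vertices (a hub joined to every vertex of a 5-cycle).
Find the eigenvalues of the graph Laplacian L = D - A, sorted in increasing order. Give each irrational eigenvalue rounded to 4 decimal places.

The graph has 6 vertices and degree multiset [5, 3, 3, 3, 3, 3]; D is the diagonal matrix of degrees and L = D - A. Since every row of L sums to 0, the all-ones vector is in the kernel and 0 is an eigenvalue. The single zero eigenvalue shows the graph is connected.

[0, 2.3820, 2.3820, 4.6180, 4.6180, 6]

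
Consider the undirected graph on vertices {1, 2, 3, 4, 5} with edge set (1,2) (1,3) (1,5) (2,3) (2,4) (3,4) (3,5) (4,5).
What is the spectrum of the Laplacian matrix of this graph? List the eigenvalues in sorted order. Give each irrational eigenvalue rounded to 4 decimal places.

[0, 3, 3, 5, 5]

Reading degrees in the order [1, 2, 3, 4, 5] gives [3, 3, 4, 3, 3]; set D = diag(3, 3, 4, 3, 3) and form L = D - A. The multiplicity of 0 as a Laplacian eigenvalue equals the number of connected components. The single zero eigenvalue shows the graph is connected. There is one zero in the spectrum, matching the 1 component.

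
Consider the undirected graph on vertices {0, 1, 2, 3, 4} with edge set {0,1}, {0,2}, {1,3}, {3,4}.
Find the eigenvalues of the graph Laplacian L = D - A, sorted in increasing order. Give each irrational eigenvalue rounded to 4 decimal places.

[0, 0.3820, 1.3820, 2.6180, 3.6180]

Each diagonal entry of L is the vertex degree and each off-diagonal entry is -1 where an edge is present, 0 otherwise; in the order [0, 1, 2, 3, 4] the diagonal is [2, 2, 1, 2, 1]. L is symmetric positive semidefinite, so every eigenvalue is real and nonnegative. The single zero eigenvalue shows the graph is connected.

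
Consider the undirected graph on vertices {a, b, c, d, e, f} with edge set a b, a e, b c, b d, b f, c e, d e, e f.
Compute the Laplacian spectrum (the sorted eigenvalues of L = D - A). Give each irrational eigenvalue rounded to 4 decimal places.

[0, 2, 2, 2, 4, 6]

Each diagonal entry of L is the vertex degree and each off-diagonal entry is -1 where an edge is present, 0 otherwise; in the order [a, b, c, d, e, f] the diagonal is [2, 4, 2, 2, 4, 2]. The multiplicity of 0 as a Laplacian eigenvalue equals the number of connected components. The single zero eigenvalue shows the graph is connected. There is one zero in the spectrum, matching the 1 component.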